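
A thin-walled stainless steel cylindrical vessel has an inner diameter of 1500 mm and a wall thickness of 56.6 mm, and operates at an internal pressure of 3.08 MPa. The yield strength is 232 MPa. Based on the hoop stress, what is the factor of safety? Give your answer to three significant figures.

n = 5.68

σ_h = pD/(2t) = 3.08×1500/(2×56.6) = 40.81 MPa.
n = 232/40.81 = 5.685.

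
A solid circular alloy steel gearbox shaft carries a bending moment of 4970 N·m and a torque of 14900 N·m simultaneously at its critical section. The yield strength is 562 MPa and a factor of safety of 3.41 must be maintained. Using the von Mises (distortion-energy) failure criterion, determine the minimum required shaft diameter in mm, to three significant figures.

σ_allow = σ_y/n = 562/3.41 = 164.8 MPa.
For a solid shaft σ_b = 32M/(πd³) and τ = 16T/(πd³), so the von Mises stress is σ' = (16/πd³)·√(4M²+3T²).
√(4M²+3T²) = √(4×(4.970×10^6)² + 3×(1.490×10^7)²) = 2.766×10^7 N·mm.
d³ = 16×2.766×10^7/(π×164.8) = 854600 mm³.
d = 94.90 mm.

d = 94.9 mm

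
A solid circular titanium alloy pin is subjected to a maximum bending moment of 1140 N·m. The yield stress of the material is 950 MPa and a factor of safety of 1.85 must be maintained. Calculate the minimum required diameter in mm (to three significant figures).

d = 28.3 mm

σ_allow = 950/1.85 = 513.5 MPa.
For a solid circular section σ = 32M/(πd³), so d³ = 32M/(π σ_allow) = 32×1140000/(π×513.5) = 22610 mm³.
d = 28.28 mm.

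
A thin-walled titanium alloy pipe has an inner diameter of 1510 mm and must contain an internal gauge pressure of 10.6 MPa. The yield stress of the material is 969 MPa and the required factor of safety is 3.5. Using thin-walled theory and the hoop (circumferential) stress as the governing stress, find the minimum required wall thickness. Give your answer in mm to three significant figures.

t = 28.9 mm

σ_allow = 969/3.5 = 276.9 MPa.
Hoop stress σ_h = pD/(2t), so t = pD/(2σ_allow) = 10.6×1510/(2×276.9) = 28.91 mm.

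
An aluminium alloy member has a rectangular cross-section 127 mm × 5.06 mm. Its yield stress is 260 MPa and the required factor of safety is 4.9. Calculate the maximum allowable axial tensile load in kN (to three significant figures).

σ_allow = 260/4.9 = 53.06 MPa.
A = 127×5.06 = 642.6 mm².
F_allow = σ_allow × A = 53.06×642.6 = 34100 N.

F_allow = 34.1 kN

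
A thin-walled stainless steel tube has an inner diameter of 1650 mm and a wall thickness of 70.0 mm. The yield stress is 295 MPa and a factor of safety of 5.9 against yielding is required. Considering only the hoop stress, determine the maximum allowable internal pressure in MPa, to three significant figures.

p_allow = 4.24 MPa

σ_allow = 295/5.9 = 50.00 MPa.
σ_h = pD/(2t) → p_allow = 2σ_allow t/D = 2×50.00×70.0/1650 = 4.242 MPa.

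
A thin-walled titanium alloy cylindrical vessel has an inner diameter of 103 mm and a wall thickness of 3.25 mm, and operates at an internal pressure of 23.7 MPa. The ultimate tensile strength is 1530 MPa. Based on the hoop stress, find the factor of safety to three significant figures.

σ_h = pD/(2t) = 23.7×103/(2×3.25) = 375.6 MPa.
n = 1530/375.6 = 4.074.

n = 4.07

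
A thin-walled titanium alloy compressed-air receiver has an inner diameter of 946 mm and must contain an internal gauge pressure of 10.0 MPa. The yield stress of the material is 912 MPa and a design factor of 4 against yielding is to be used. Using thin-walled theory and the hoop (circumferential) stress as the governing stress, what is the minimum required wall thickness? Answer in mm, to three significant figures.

t = 20.7 mm

σ_allow = 912/4 = 228.0 MPa.
Hoop stress σ_h = pD/(2t), so t = pD/(2σ_allow) = 10.0×946/(2×228.0) = 20.75 mm.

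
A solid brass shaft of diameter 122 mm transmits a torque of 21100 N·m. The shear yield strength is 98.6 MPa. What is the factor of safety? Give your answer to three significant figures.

τ = 16T/(πd³) = 16×2.1100×10^7/(π×122³) = 59.18 MPa.
n = τ_limit/τ = 98.6/59.18 = 1.666.

n = 1.67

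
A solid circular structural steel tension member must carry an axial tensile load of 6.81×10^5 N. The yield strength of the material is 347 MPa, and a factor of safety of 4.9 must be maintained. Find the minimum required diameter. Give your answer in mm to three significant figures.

Allowable stress σ_allow = 347/4.9 = 70.82 MPa.
Required area A = F/σ_allow = 681000/70.82 = 9616 mm².
A = πd²/4 → d = √(4A/π) = 110.7 mm.

d = 111 mm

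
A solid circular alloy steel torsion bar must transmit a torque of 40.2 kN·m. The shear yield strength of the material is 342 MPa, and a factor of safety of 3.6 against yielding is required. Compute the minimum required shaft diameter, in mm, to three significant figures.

d = 129 mm

Allowable shear stress τ_allow = 342/3.6 = 95.00 MPa.
For a solid shaft τ = 16T/(πd³), so d³ = 16T/(π τ_allow) = 16×4.0200×10^7/(π×95.00) = 2.155×10^6 mm³.
d = (2.155×10^6)^(1/3) = 129.2 mm.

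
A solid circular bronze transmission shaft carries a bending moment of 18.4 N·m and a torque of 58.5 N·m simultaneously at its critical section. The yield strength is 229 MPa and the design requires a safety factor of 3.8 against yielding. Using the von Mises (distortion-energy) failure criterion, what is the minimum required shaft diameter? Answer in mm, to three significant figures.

d = 20.9 mm

σ_allow = σ_y/n = 229/3.8 = 60.26 MPa.
For a solid shaft σ_b = 32M/(πd³) and τ = 16T/(πd³), so the von Mises stress is σ' = (16/πd³)·√(4M²+3T²).
√(4M²+3T²) = √(4×(18400)² + 3×(58500)²) = 107800 N·mm.
d³ = 16×107800/(π×60.26) = 9110 mm³.
d = 20.89 mm.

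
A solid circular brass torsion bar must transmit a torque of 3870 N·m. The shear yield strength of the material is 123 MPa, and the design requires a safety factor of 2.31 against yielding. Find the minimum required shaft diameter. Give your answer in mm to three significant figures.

d = 71.8 mm

Allowable shear stress τ_allow = 123/2.31 = 53.25 MPa.
For a solid shaft τ = 16T/(πd³), so d³ = 16T/(π τ_allow) = 16×3870000/(π×53.25) = 370200 mm³.
d = (370200)^(1/3) = 71.80 mm.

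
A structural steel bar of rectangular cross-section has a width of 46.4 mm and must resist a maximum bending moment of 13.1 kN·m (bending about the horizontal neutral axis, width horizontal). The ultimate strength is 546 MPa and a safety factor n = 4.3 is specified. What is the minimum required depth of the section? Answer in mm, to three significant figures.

h = 116 mm

σ_allow = 546/4.3 = 127.0 MPa.
For a rectangular section σ = 6M/(bh²), so h² = 6M/(b σ_allow) = 6×1.3100×10^7/(46.4×127.0) = 13340 mm².
h = 115.5 mm.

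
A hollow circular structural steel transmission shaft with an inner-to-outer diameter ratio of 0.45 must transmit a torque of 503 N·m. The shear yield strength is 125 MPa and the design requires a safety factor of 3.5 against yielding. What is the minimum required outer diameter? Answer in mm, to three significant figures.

d_o = 42.1 mm

τ_allow = 125/3.5 = 35.71 MPa.
For a hollow shaft τ = 16T/[πd_o³(1−k⁴)] with k = 0.45, so 1−k⁴ = 0.9590.
d_o³ = 16T/[π τ_allow (1−k⁴)] = 16×503000/(π×35.71×0.9590) = 74800 mm³.
d_o = 42.13 mm.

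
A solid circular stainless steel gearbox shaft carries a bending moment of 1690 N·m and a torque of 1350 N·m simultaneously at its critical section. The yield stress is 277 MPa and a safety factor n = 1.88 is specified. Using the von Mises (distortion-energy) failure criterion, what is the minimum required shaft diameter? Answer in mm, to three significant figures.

σ_allow = σ_y/n = 277/1.88 = 147.3 MPa.
For a solid shaft σ_b = 32M/(πd³) and τ = 16T/(πd³), so the von Mises stress is σ' = (16/πd³)·√(4M²+3T²).
√(4M²+3T²) = √(4×(1.690×10^6)² + 3×(1.350×10^6)²) = 4.110×10^6 N·mm.
d³ = 16×4.110×10^6/(π×147.3) = 142100 mm³.
d = 52.18 mm.

d = 52.2 mm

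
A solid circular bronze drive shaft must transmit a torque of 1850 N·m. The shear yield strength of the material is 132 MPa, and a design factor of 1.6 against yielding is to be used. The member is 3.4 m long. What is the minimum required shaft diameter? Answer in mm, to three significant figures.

d = 48.5 mm

Allowable shear stress τ_allow = 132/1.6 = 82.50 MPa.
For a solid shaft τ = 16T/(πd³), so d³ = 16T/(π τ_allow) = 16×1850000/(π×82.50) = 114200 mm³.
d = (114200)^(1/3) = 48.52 mm.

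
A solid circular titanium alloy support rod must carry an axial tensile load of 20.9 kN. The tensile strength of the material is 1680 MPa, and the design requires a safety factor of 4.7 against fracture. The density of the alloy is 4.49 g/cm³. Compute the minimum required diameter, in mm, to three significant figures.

Allowable stress σ_allow = 1680/4.7 = 357.4 MPa.
Required area A = F/σ_allow = 20900/357.4 = 58.47 mm².
A = πd²/4 → d = √(4A/π) = 8.628 mm.

d = 8.63 mm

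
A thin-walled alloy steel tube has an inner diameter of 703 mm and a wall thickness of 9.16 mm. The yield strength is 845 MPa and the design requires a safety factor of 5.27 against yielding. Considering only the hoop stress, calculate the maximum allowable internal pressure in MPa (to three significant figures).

p_allow = 4.18 MPa

σ_allow = 845/5.27 = 160.3 MPa.
σ_h = pD/(2t) → p_allow = 2σ_allow t/D = 2×160.3×9.16/703 = 4.178 MPa.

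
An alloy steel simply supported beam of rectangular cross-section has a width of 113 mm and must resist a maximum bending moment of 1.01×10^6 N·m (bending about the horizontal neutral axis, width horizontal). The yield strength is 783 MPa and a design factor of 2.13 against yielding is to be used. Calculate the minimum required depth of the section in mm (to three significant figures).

h = 382 mm

σ_allow = 783/2.13 = 367.6 MPa.
For a rectangular section σ = 6M/(bh²), so h² = 6M/(b σ_allow) = 6×1.0100×10^9/(113×367.6) = 145900 mm².
h = 381.9 mm.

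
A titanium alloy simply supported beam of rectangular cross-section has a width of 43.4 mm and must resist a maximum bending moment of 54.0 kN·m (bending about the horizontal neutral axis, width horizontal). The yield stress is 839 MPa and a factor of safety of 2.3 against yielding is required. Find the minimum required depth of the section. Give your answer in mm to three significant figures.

h = 143 mm

σ_allow = 839/2.3 = 364.8 MPa.
For a rectangular section σ = 6M/(bh²), so h² = 6M/(b σ_allow) = 6×5.4000×10^7/(43.4×364.8) = 20470 mm².
h = 143.1 mm.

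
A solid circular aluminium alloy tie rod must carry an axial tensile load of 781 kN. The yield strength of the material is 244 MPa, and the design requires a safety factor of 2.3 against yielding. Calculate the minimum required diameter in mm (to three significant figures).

d = 96.8 mm

Allowable stress σ_allow = 244/2.3 = 106.1 MPa.
Required area A = F/σ_allow = 781000/106.1 = 7362 mm².
A = πd²/4 → d = √(4A/π) = 96.82 mm.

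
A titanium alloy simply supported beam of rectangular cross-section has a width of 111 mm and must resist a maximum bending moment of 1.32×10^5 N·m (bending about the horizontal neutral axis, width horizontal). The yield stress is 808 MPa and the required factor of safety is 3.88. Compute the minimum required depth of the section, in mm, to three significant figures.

σ_allow = 808/3.88 = 208.2 MPa.
For a rectangular section σ = 6M/(bh²), so h² = 6M/(b σ_allow) = 6×1.3200×10^8/(111×208.2) = 34260 mm².
h = 185.1 mm.

h = 185 mm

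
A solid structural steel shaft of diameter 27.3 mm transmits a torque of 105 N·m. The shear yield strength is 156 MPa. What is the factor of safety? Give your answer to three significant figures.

τ = 16T/(πd³) = 16×105000/(π×27.3³) = 26.28 MPa.
n = τ_limit/τ = 156/26.28 = 5.935.

n = 5.94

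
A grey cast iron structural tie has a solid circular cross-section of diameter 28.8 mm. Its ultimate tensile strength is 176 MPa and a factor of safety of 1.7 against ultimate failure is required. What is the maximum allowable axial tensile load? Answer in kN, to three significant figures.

F_allow = 67.4 kN

σ_allow = 176/1.7 = 103.5 MPa.
A = πd²/4 = π×28.8²/4 = 651.4 mm².
F_allow = σ_allow × A = 103.5×651.4 = 67440 N.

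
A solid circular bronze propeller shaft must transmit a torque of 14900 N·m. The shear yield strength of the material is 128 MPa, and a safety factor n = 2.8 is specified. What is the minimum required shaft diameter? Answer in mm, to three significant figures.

Allowable shear stress τ_allow = 128/2.8 = 45.71 MPa.
For a solid shaft τ = 16T/(πd³), so d³ = 16T/(π τ_allow) = 16×1.4900×10^7/(π×45.71) = 1.660×10^6 mm³.
d = (1.660×10^6)^(1/3) = 118.4 mm.

d = 118 mm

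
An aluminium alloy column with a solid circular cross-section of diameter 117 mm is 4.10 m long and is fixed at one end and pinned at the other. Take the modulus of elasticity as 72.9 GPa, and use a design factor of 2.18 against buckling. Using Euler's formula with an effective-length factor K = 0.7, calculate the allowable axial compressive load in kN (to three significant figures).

P_allow = 369 kN

I = πd⁴/64 = π×117⁴/64 = 9.198×10^6 mm⁴.
Effective length L_e = KL = 0.7×4.10 m = 2870 mm.
Euler critical load P_cr = π²EI/L_e² = π²×72900×9.198×10^6/2870² = 803500 N.
P_allow = P_cr/n = 803500/2.18 = 368600 N.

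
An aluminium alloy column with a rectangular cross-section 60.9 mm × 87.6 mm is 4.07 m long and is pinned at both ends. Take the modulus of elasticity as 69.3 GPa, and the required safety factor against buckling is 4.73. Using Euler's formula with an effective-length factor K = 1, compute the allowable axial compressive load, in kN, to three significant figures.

P_allow = 14.4 kN

Buckling occurs about the weak axis: I_min = h·b³/12 = 87.6×60.9³/12 = 1.649×10^6 mm⁴ (b = 60.9 mm is the smaller dimension).
Effective length L_e = KL = 1×4.07 m = 4070 mm.
Euler critical load P_cr = π²EI/L_e² = π²×69300×1.649×10^6/4070² = 68080 N.
P_allow = P_cr/n = 68080/4.73 = 14390 N.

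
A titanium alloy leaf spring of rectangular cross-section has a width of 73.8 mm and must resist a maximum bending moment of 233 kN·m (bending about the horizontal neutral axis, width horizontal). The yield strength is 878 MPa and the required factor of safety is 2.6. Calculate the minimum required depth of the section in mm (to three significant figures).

h = 237 mm

σ_allow = 878/2.6 = 337.7 MPa.
For a rectangular section σ = 6M/(bh²), so h² = 6M/(b σ_allow) = 6×2.3300×10^8/(73.8×337.7) = 56100 mm².
h = 236.8 mm.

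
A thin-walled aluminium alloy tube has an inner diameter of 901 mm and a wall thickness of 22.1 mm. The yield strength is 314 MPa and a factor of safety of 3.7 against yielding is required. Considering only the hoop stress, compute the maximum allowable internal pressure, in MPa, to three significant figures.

p_allow = 4.16 MPa

σ_allow = 314/3.7 = 84.86 MPa.
σ_h = pD/(2t) → p_allow = 2σ_allow t/D = 2×84.86×22.1/901 = 4.163 MPa.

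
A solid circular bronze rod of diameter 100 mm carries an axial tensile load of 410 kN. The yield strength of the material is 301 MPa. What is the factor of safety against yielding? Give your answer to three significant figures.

A = πd²/4 = 7854 mm².
σ = F/A = 410000/7854 = 52.20 MPa.
n = 301/52.20 = 5.766.

n = 5.77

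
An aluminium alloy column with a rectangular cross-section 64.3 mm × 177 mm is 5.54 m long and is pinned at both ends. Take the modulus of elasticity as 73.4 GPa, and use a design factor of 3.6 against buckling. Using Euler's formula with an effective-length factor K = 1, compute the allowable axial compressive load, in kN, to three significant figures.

Buckling occurs about the weak axis: I_min = h·b³/12 = 177×64.3³/12 = 3.921×10^6 mm⁴ (b = 64.3 mm is the smaller dimension).
Effective length L_e = KL = 1×5.54 m = 5540 mm.
Euler critical load P_cr = π²EI/L_e² = π²×73400×3.921×10^6/5540² = 92560 N.
P_allow = P_cr/n = 92560/3.6 = 25710 N.

P_allow = 25.7 kN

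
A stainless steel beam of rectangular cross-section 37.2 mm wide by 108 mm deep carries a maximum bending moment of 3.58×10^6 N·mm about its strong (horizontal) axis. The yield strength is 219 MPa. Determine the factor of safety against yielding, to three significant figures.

n = 4.42

Section modulus S = bh²/6 = 37.2×108²/6 = 72320 mm³.
σ = M/S = 3580000/72320 = 49.50 MPa.
n = 219/49.50 = 4.424.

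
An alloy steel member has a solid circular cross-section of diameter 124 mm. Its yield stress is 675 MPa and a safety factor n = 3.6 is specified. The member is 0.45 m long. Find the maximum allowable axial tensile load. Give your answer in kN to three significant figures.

σ_allow = 675/3.6 = 187.5 MPa.
A = πd²/4 = π×124²/4 = 12080 mm².
F_allow = σ_allow × A = 187.5×12080 = 2.264×10^6 N.

F_allow = 2260 kN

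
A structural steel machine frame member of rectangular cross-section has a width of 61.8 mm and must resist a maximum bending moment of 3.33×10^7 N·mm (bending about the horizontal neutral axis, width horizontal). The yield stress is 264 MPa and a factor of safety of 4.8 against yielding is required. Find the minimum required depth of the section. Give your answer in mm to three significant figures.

h = 242 mm

σ_allow = 264/4.8 = 55.00 MPa.
For a rectangular section σ = 6M/(bh²), so h² = 6M/(b σ_allow) = 6×3.3300×10^7/(61.8×55.00) = 58780 mm².
h = 242.4 mm.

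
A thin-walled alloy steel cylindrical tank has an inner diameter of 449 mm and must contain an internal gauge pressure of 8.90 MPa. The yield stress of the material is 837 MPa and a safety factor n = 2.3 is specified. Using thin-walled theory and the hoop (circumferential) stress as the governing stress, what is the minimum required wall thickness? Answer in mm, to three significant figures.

t = 5.49 mm

σ_allow = 837/2.3 = 363.9 MPa.
Hoop stress σ_h = pD/(2t), so t = pD/(2σ_allow) = 8.90×449/(2×363.9) = 5.490 mm.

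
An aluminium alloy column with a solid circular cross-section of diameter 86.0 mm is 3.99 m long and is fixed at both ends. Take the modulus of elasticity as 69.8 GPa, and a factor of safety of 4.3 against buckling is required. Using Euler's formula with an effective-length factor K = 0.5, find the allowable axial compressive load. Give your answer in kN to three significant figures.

P_allow = 108 kN

I = πd⁴/64 = π×86.0⁴/64 = 2.685×10^6 mm⁴.
Effective length L_e = KL = 0.5×3.99 m = 1995 mm.
Euler critical load P_cr = π²EI/L_e² = π²×69800×2.685×10^6/1995² = 464800 N.
P_allow = P_cr/n = 464800/4.3 = 108100 N.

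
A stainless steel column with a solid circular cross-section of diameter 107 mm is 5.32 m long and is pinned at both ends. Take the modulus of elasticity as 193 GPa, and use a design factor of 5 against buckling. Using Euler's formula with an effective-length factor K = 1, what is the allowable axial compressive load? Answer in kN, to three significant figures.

I = πd⁴/64 = π×107⁴/64 = 6.434×10^6 mm⁴.
Effective length L_e = KL = 1×5.32 m = 5320 mm.
Euler critical load P_cr = π²EI/L_e² = π²×193000×6.434×10^6/5320² = 433100 N.
P_allow = P_cr/n = 433100/5 = 86610 N.

P_allow = 86.6 kN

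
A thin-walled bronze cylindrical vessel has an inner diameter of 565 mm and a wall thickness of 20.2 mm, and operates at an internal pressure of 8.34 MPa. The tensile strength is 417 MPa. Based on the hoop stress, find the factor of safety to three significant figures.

σ_h = pD/(2t) = 8.34×565/(2×20.2) = 116.6 MPa.
n = 417/116.6 = 3.575.

n = 3.58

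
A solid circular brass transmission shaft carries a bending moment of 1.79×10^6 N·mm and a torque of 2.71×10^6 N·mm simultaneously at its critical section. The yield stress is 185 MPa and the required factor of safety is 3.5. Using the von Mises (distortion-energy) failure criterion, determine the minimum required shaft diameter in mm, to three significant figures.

σ_allow = σ_y/n = 185/3.5 = 52.86 MPa.
For a solid shaft σ_b = 32M/(πd³) and τ = 16T/(πd³), so the von Mises stress is σ' = (16/πd³)·√(4M²+3T²).
√(4M²+3T²) = √(4×(1.790×10^6)² + 3×(2.710×10^6)²) = 5.903×10^6 N·mm.
d³ = 16×5.903×10^6/(π×52.86) = 568800 mm³.
d = 82.86 mm.

d = 82.9 mm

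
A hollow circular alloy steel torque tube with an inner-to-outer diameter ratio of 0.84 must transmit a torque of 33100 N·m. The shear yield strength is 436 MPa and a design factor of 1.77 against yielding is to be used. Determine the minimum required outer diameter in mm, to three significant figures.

d_o = 111 mm

τ_allow = 436/1.77 = 246.3 MPa.
For a hollow shaft τ = 16T/[πd_o³(1−k⁴)] with k = 0.84, so 1−k⁴ = 0.5021.
d_o³ = 16T/[π τ_allow (1−k⁴)] = 16×3.3100×10^7/(π×246.3×0.5021) = 1.363×10^6 mm³.
d_o = 110.9 mm.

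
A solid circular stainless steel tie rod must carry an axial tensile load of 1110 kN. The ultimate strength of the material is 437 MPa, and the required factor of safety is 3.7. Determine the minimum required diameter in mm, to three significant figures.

Allowable stress σ_allow = 437/3.7 = 118.1 MPa.
Required area A = F/σ_allow = 1110000/118.1 = 9398 mm².
A = πd²/4 → d = √(4A/π) = 109.4 mm.

d = 109 mm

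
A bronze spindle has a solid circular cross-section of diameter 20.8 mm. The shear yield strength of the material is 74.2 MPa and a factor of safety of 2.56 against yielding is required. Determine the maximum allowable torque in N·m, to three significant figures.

T_allow = 51.2 N·m

τ_allow = 74.2/2.56 = 28.98 MPa.
For a solid shaft T_allow = τ_allow·πd³/16; πd³/16 = π×20.8³/16 = 1767 mm³.
T_allow = 28.98×1767 = 51210 N·mm = 51.21 N·m.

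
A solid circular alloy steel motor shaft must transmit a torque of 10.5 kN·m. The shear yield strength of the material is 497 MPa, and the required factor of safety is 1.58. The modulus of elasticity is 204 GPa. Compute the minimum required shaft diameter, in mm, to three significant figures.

d = 55.4 mm

Allowable shear stress τ_allow = 497/1.58 = 314.6 MPa.
For a solid shaft τ = 16T/(πd³), so d³ = 16T/(π τ_allow) = 16×1.0500×10^7/(π×314.6) = 170000 mm³.
d = (170000)^(1/3) = 55.40 mm.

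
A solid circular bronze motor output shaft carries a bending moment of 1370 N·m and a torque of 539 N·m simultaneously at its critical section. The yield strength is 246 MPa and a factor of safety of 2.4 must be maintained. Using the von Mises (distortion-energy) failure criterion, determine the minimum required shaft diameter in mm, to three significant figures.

σ_allow = σ_y/n = 246/2.4 = 102.5 MPa.
For a solid shaft σ_b = 32M/(πd³) and τ = 16T/(πd³), so the von Mises stress is σ' = (16/πd³)·√(4M²+3T²).
√(4M²+3T²) = √(4×(1.370×10^6)² + 3×(539000)²) = 2.895×10^6 N·mm.
d³ = 16×2.895×10^6/(π×102.5) = 143800 mm³.
d = 52.39 mm.

d = 52.4 mm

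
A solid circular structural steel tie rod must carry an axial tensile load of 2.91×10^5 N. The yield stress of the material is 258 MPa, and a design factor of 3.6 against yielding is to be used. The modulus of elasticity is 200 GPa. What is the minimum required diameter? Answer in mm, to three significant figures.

Allowable stress σ_allow = 258/3.6 = 71.67 MPa.
Required area A = F/σ_allow = 291000/71.67 = 4060 mm².
A = πd²/4 → d = √(4A/π) = 71.90 mm.

d = 71.9 mm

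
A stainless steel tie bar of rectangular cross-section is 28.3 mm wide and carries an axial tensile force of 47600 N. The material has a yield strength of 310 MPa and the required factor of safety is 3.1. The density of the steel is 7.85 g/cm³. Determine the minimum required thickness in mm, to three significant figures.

t = 16.8 mm

σ_allow = 310/3.1 = 100.0 MPa.
Required area A = F/σ_allow = 47600/100.0 = 476.0 mm².
t = A/w = 476.0/28.3 = 16.82 mm.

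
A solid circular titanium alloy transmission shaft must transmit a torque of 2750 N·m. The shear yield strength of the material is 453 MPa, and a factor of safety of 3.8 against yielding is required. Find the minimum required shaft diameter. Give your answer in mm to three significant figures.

Allowable shear stress τ_allow = 453/3.8 = 119.2 MPa.
For a solid shaft τ = 16T/(πd³), so d³ = 16T/(π τ_allow) = 16×2750000/(π×119.2) = 117500 mm³.
d = (117500)^(1/3) = 48.98 mm.

d = 49.0 mm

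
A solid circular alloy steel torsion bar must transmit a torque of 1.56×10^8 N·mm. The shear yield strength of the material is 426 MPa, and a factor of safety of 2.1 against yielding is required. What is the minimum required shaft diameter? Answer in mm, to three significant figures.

Allowable shear stress τ_allow = 426/2.1 = 202.9 MPa.
For a solid shaft τ = 16T/(πd³), so d³ = 16T/(π τ_allow) = 16×1.5600×10^8/(π×202.9) = 3.917×10^6 mm³.
d = (3.917×10^6)^(1/3) = 157.6 mm.

d = 158 mm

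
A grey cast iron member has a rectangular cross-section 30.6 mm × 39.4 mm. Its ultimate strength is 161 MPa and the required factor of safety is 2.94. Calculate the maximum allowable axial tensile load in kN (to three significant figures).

F_allow = 66.0 kN

σ_allow = 161/2.94 = 54.76 MPa.
A = 30.6×39.4 = 1206 mm².
F_allow = σ_allow × A = 54.76×1206 = 66020 N.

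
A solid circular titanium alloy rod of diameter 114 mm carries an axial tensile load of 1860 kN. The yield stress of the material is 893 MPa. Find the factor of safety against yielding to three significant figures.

n = 4.90

A = πd²/4 = 10210 mm².
σ = F/A = 1860000/10210 = 182.2 MPa.
n = 893/182.2 = 4.900.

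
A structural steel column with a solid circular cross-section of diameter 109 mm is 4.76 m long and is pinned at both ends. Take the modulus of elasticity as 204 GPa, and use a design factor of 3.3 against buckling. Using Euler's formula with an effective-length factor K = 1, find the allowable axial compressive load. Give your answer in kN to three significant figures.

I = πd⁴/64 = π×109⁴/64 = 6.929×10^6 mm⁴.
Effective length L_e = KL = 1×4.76 m = 4760 mm.
Euler critical load P_cr = π²EI/L_e² = π²×204000×6.929×10^6/4760² = 615700 N.
P_allow = P_cr/n = 615700/3.3 = 186600 N.

P_allow = 187 kN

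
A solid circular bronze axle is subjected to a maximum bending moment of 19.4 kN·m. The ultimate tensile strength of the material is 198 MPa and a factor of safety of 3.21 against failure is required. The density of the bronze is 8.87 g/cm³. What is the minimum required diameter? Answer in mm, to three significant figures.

d = 147 mm

σ_allow = 198/3.21 = 61.68 MPa.
For a solid circular section σ = 32M/(πd³), so d³ = 32M/(π σ_allow) = 32×1.9400×10^7/(π×61.68) = 3.204×10^6 mm³.
d = 147.4 mm.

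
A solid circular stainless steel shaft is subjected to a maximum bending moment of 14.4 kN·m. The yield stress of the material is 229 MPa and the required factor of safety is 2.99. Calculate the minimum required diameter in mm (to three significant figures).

σ_allow = 229/2.99 = 76.59 MPa.
For a solid circular section σ = 32M/(πd³), so d³ = 32M/(π σ_allow) = 32×1.4400×10^7/(π×76.59) = 1.915×10^6 mm³.
d = 124.2 mm.

d = 124 mm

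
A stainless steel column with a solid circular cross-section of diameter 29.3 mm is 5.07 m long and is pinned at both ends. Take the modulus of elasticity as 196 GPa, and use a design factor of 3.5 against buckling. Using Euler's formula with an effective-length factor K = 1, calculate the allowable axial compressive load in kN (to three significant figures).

P_allow = 0.778 kN

I = πd⁴/64 = π×29.3⁴/64 = 36180 mm⁴.
Effective length L_e = KL = 1×5.07 m = 5070 mm.
Euler critical load P_cr = π²EI/L_e² = π²×196000×36180/5070² = 2723 N.
P_allow = P_cr/n = 2723/3.5 = 777.9 N.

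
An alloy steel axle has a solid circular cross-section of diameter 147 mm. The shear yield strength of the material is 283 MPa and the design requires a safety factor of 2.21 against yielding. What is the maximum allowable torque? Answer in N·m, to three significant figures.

τ_allow = 283/2.21 = 128.1 MPa.
For a solid shaft T_allow = τ_allow·πd³/16; πd³/16 = π×147³/16 = 623700 mm³.
T_allow = 128.1×623700 = 7.987×10^7 N·mm = 79870 N·m.

T_allow = 79900 N·m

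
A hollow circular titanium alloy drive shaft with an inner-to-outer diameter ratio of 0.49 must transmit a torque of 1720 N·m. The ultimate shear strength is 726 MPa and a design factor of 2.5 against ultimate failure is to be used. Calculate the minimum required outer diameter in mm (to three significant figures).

τ_allow = 726/2.5 = 290.4 MPa.
For a hollow shaft τ = 16T/[πd_o³(1−k⁴)] with k = 0.49, so 1−k⁴ = 0.9424.
d_o³ = 16T/[π τ_allow (1−k⁴)] = 16×1720000/(π×290.4×0.9424) = 32010 mm³.
d_o = 31.75 mm.

d_o = 31.8 mm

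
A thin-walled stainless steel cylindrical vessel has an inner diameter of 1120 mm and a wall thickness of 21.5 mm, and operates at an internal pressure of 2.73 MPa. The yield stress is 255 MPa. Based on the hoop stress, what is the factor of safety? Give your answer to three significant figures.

σ_h = pD/(2t) = 2.73×1120/(2×21.5) = 71.11 MPa.
n = 255/71.11 = 3.586.

n = 3.59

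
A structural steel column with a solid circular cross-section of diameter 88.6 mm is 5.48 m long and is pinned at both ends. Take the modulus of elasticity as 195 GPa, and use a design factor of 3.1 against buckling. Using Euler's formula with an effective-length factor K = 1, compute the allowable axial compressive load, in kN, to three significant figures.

P_allow = 62.5 kN

I = πd⁴/64 = π×88.6⁴/64 = 3.025×10^6 mm⁴.
Effective length L_e = KL = 1×5.48 m = 5480 mm.
Euler critical load P_cr = π²EI/L_e² = π²×195000×3.025×10^6/5480² = 193900 N.
P_allow = P_cr/n = 193900/3.1 = 62530 N.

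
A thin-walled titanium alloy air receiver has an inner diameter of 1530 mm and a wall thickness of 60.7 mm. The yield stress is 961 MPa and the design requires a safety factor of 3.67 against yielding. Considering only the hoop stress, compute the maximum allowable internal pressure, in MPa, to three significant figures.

σ_allow = 961/3.67 = 261.9 MPa.
σ_h = pD/(2t) → p_allow = 2σ_allow t/D = 2×261.9×60.7/1530 = 20.78 MPa.

p_allow = 20.8 MPa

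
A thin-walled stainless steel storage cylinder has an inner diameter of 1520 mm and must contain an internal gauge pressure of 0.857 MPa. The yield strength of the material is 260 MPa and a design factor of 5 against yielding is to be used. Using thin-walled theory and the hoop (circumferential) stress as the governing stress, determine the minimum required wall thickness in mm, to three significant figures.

σ_allow = 260/5 = 52.00 MPa.
Hoop stress σ_h = pD/(2t), so t = pD/(2σ_allow) = 0.857×1520/(2×52.00) = 12.53 mm.

t = 12.5 mm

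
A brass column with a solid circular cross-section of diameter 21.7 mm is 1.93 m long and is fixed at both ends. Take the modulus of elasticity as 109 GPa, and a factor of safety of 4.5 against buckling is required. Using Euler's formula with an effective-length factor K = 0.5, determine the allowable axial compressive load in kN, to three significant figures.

P_allow = 2.79 kN

I = πd⁴/64 = π×21.7⁴/64 = 10880 mm⁴.
Effective length L_e = KL = 0.5×1.93 m = 965.0 mm.
Euler critical load P_cr = π²EI/L_e² = π²×109000×10880/965.0² = 12570 N.
P_allow = P_cr/n = 12570/4.5 = 2794 N.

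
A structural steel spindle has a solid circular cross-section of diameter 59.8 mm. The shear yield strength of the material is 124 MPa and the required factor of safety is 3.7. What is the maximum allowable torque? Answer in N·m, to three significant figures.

τ_allow = 124/3.7 = 33.51 MPa.
For a solid shaft T_allow = τ_allow·πd³/16; πd³/16 = π×59.8³/16 = 41990 mm³.
T_allow = 33.51×41990 = 1.407×10^6 N·mm = 1407 N·m.

T_allow = 1410 N·m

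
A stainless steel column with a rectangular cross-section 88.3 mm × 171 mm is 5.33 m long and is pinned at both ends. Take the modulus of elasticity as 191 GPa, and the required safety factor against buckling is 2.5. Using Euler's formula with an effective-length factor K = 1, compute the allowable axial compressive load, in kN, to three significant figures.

Buckling occurs about the weak axis: I_min = h·b³/12 = 171×88.3³/12 = 9.811×10^6 mm⁴ (b = 88.3 mm is the smaller dimension).
Effective length L_e = KL = 1×5.33 m = 5330 mm.
Euler critical load P_cr = π²EI/L_e² = π²×191000×9.811×10^6/5330² = 651000 N.
P_allow = P_cr/n = 651000/2.5 = 260400 N.

P_allow = 260 kN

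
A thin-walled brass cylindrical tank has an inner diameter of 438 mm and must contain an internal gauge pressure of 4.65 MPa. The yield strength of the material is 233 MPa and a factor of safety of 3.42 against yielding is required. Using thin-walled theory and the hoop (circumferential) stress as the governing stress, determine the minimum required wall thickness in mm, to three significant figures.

σ_allow = 233/3.42 = 68.13 MPa.
Hoop stress σ_h = pD/(2t), so t = pD/(2σ_allow) = 4.65×438/(2×68.13) = 14.95 mm.

t = 14.9 mm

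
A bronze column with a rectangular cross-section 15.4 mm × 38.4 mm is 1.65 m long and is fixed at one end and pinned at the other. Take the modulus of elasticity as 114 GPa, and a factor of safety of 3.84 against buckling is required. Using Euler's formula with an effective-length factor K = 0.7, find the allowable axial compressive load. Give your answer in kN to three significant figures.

Buckling occurs about the weak axis: I_min = h·b³/12 = 38.4×15.4³/12 = 11690 mm⁴ (b = 15.4 mm is the smaller dimension).
Effective length L_e = KL = 0.7×1.65 m = 1155 mm.
Euler critical load P_cr = π²EI/L_e² = π²×114000×11690/1155² = 9857 N.
P_allow = P_cr/n = 9857/3.84 = 2567 N.

P_allow = 2.57 kN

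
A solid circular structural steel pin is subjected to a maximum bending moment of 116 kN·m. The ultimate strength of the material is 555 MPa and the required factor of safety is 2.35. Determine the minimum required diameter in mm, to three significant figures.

d = 171 mm

σ_allow = 555/2.35 = 236.2 MPa.
For a solid circular section σ = 32M/(πd³), so d³ = 32M/(π σ_allow) = 32×1.1600×10^8/(π×236.2) = 5.003×10^6 mm³.
d = 171.0 mm.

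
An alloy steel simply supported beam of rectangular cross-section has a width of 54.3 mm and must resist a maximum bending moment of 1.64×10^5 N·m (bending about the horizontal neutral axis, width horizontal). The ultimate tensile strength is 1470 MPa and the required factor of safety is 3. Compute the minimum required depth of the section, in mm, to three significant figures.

σ_allow = 1470/3 = 490.0 MPa.
For a rectangular section σ = 6M/(bh²), so h² = 6M/(b σ_allow) = 6×1.6400×10^8/(54.3×490.0) = 36980 mm².
h = 192.3 mm.

h = 192 mm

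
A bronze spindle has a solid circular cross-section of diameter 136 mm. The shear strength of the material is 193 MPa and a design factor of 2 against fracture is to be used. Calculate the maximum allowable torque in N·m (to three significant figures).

τ_allow = 193/2 = 96.50 MPa.
For a solid shaft T_allow = τ_allow·πd³/16; πd³/16 = π×136³/16 = 493900 mm³.
T_allow = 96.50×493900 = 4.766×10^7 N·mm = 47660 N·m.

T_allow = 47700 N·m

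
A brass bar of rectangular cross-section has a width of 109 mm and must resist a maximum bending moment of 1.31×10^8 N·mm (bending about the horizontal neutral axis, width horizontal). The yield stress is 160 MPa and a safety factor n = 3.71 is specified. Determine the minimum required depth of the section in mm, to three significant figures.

σ_allow = 160/3.71 = 43.13 MPa.
For a rectangular section σ = 6M/(bh²), so h² = 6M/(b σ_allow) = 6×1.3100×10^8/(109×43.13) = 167200 mm².
h = 408.9 mm.

h = 409 mm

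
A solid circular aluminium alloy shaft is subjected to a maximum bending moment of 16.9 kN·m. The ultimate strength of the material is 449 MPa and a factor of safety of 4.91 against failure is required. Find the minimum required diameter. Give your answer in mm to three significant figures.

σ_allow = 449/4.91 = 91.45 MPa.
For a solid circular section σ = 32M/(πd³), so d³ = 32M/(π σ_allow) = 32×1.6900×10^7/(π×91.45) = 1.882×10^6 mm³.
d = 123.5 mm.

d = 123 mm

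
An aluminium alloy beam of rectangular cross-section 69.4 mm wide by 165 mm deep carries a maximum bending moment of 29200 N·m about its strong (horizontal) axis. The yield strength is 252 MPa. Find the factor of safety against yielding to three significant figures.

n = 2.72

Section modulus S = bh²/6 = 69.4×165²/6 = 314900 mm³.
σ = M/S = 2.9200×10^7/314900 = 92.73 MPa.
n = 252/92.73 = 2.718.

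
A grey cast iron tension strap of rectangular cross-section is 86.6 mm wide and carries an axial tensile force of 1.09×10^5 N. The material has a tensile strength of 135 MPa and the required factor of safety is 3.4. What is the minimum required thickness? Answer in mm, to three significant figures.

σ_allow = 135/3.4 = 39.71 MPa.
Required area A = F/σ_allow = 109000/39.71 = 2745 mm².
t = A/w = 2745/86.6 = 31.70 mm.

t = 31.7 mm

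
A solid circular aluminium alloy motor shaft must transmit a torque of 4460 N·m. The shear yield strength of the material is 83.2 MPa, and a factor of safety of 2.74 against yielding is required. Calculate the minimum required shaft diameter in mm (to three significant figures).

Allowable shear stress τ_allow = 83.2/2.74 = 30.36 MPa.
For a solid shaft τ = 16T/(πd³), so d³ = 16T/(π τ_allow) = 16×4460000/(π×30.36) = 748100 mm³.
d = (748100)^(1/3) = 90.78 mm.

d = 90.8 mm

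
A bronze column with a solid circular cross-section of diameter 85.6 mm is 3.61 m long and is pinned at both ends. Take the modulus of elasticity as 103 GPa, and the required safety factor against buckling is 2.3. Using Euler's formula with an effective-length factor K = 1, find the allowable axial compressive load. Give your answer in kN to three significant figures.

P_allow = 89.4 kN

I = πd⁴/64 = π×85.6⁴/64 = 2.636×10^6 mm⁴.
Effective length L_e = KL = 1×3.61 m = 3610 mm.
Euler critical load P_cr = π²EI/L_e² = π²×103000×2.636×10^6/3610² = 205600 N.
P_allow = P_cr/n = 205600/2.3 = 89380 N.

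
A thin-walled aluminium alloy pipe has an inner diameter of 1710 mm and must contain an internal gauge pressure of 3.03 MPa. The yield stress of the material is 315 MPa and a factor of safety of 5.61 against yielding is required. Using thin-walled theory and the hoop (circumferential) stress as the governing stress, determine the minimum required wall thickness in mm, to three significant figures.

t = 46.1 mm

σ_allow = 315/5.61 = 56.15 MPa.
Hoop stress σ_h = pD/(2t), so t = pD/(2σ_allow) = 3.03×1710/(2×56.15) = 46.14 mm.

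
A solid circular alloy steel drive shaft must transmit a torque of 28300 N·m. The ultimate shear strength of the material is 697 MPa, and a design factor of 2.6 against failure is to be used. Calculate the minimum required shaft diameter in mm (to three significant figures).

Allowable shear stress τ_allow = 697/2.6 = 268.1 MPa.
For a solid shaft τ = 16T/(πd³), so d³ = 16T/(π τ_allow) = 16×2.8300×10^7/(π×268.1) = 537600 mm³.
d = (537600)^(1/3) = 81.31 mm.

d = 81.3 mm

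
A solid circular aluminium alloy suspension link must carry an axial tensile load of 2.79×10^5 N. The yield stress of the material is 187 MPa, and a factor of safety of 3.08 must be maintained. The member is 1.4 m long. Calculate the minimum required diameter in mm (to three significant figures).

Allowable stress σ_allow = 187/3.08 = 60.71 MPa.
Required area A = F/σ_allow = 279000/60.71 = 4595 mm².
A = πd²/4 → d = √(4A/π) = 76.49 mm.

d = 76.5 mm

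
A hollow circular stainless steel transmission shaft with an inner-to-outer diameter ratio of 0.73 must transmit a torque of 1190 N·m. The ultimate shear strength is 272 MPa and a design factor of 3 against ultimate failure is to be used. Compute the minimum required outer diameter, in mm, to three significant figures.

τ_allow = 272/3 = 90.67 MPa.
For a hollow shaft τ = 16T/[πd_o³(1−k⁴)] with k = 0.73, so 1−k⁴ = 0.7160.
d_o³ = 16T/[π τ_allow (1−k⁴)] = 16×1190000/(π×90.67×0.7160) = 93360 mm³.
d_o = 45.36 mm.

d_o = 45.4 mm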